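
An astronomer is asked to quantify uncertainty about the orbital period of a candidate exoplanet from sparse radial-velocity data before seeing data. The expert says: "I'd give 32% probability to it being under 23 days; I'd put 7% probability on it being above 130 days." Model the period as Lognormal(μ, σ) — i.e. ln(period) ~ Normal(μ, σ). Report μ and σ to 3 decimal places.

μ ≈ 3.552, σ ≈ 0.891

If T ~ Lognormal(μ,σ) then ln T ~ Normal(μ,σ), so the p-quantile of ln T is μ + z_p·σ.
ln(23) = 3.135 and ln(130) = 4.868; z_{0.32} = -0.4677, z_{0.93} = 1.476.
σ = (4.868 − 3.135)/(1.476 − (-0.4677)) = 0.891.
μ = 3.135 − (-0.4677)·0.891 = 3.552.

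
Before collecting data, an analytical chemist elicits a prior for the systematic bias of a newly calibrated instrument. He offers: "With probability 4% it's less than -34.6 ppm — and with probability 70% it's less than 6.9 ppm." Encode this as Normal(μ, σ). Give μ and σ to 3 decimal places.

For Normal(μ,σ), the p-quantile is μ + z_p·σ. Here z_{0.04} = -1.751, z_{0.7} = 0.5244.
So -34.6 = μ − 1.751σ and 6.9 = μ + 0.5244σ.
Subtracting: σ = (6.9 − -34.6)/(0.5244 − (-1.751)) = 18.241.
Then μ = -34.6 − (-1.751)·18.241 = -2.666.

μ = -2.666, σ = 18.241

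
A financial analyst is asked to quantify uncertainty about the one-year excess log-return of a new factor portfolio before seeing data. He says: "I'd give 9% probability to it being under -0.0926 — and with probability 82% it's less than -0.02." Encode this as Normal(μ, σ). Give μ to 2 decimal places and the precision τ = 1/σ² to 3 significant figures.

μ = -0.05, τ = 966

The p-quantile of Normal(μ,σ) is μ + z_p·σ, with z_{0.09} = -1.341 and z_{0.82} = 0.9154.
Eliminate σ: μ = (z₂·x₁ − z₁·x₂)/(z₂ − z₁) = (0.9154·-0.0926 − (-1.341)·-0.02)/2.256 = -0.05.
Then σ = (x₂ − x₁)/(z₂ − z₁) = (-0.02 − -0.0926)/2.256 = 0.03.
Precision τ = 1/σ² = 1/0.03218² = 966.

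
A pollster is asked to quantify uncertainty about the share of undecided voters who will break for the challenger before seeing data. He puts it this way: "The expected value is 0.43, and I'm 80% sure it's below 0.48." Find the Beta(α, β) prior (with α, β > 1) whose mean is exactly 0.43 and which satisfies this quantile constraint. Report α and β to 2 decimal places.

With mean 0.43 fixed, write α = 0.43s, β = 0.57s where s = α+β.
Need P(θ < 0.48) = 0.8 under Beta(0.43s, 0.57s). Normal approximation: (q−m)/√(m(1−m)/s) ≈ z_{0.8} = 0.842, so s ≈ 0.43·0.57·(0.842)²/(0.48−0.43)² = 69.4.
At s = 69.4: P(θ<0.48) ≈ 0.801. Adjusting to match 0.8 gives s ≈ 69.02.
So α = 0.43·69.02 ≈ 29.68, β = 0.57·69.02 ≈ 39.34.

α ≈ 29.68, β ≈ 39.34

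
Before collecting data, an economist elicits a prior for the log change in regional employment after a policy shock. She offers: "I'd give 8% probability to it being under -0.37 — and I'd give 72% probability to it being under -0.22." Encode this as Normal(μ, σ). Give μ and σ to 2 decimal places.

μ = -0.26, σ = 0.08

The p-quantile of Normal(μ,σ) is μ + z_p·σ, with z_{0.08} = -1.405 and z_{0.72} = 0.5828.
Eliminate σ: μ = (z₂·x₁ − z₁·x₂)/(z₂ − z₁) = (0.5828·-0.37 − (-1.405)·-0.22)/1.988 = -0.26.
Then σ = (x₂ − x₁)/(z₂ − z₁) = (-0.22 − -0.37)/1.988 = 0.08.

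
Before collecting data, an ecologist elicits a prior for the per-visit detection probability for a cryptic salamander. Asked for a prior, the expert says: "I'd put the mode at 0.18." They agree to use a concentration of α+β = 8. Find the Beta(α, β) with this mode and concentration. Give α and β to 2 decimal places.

α = 2.08, β = 5.92

For α,β > 1 the Beta mode is (α−1)/(α+β−2). With α+β = 8, the mode is (α−1)/6.
Set (α−1)/6 = 0.18 → α = 1 + 0.18·6 = 2.08.
β = 8 − α = 5.92.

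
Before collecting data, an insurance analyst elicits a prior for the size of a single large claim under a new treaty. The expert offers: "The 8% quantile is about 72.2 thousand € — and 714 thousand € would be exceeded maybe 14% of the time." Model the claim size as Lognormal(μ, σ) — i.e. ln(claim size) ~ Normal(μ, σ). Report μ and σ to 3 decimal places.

If T ~ Lognormal(μ,σ) then ln T ~ Normal(μ,σ), so the p-quantile of ln T is μ + z_p·σ.
ln(72.2) = 4.279 and ln(714) = 6.571; z_{0.08} = -1.405, z_{0.86} = 1.08.
σ = (6.571 − 4.279)/(1.08 − (-1.405)) = 0.922.
μ = 4.279 − (-1.405)·0.922 = 5.575.

μ ≈ 5.575, σ ≈ 0.922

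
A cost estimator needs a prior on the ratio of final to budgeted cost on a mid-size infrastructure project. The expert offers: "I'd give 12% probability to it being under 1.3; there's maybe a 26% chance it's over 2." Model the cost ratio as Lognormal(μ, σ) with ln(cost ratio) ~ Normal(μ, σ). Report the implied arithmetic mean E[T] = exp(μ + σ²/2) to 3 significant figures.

E[T] ≈ 1.77

If T ~ Lognormal(μ,σ) then ln T ~ Normal(μ,σ), so the p-quantile of ln T is μ + z_p·σ.
ln(1.3) = 0.2624 and ln(2) = 0.6931; z_{0.12} = -1.175, z_{0.74} = 0.6433.
σ = (0.6931 − 0.2624)/(0.6433 − (-1.175)) = 0.237.
μ = 0.2624 − (-1.175)·0.237 = 0.541.
E[T] = exp(μ + σ²/2) = exp(0.541 + 0.0281) = 1.77.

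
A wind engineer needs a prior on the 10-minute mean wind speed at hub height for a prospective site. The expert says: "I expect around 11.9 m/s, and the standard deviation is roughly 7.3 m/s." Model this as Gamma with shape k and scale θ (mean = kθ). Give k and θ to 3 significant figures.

k ≈ 2.66, θ ≈ 4.48

For Gamma(k, scale θ): mean = kθ, variance = kθ², so CV = 1/√k.
CV = SD/mean = 7.3/11.9 = 0.6134, hence k = 1/CV² = 2.66.
Then θ = mean/k = 11.9/2.66 = 4.48.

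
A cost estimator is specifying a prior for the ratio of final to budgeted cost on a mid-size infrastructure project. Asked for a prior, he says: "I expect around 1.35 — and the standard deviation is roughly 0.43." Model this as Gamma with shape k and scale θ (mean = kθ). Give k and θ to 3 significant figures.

k ≈ 9.86, θ ≈ 0.137

For Gamma(k, scale θ): mean = kθ, variance = kθ², so CV = 1/√k.
CV = SD/mean = 0.43/1.35 = 0.3185, hence k = 1/CV² = 9.86.
Then θ = mean/k = 1.35/9.86 = 0.137.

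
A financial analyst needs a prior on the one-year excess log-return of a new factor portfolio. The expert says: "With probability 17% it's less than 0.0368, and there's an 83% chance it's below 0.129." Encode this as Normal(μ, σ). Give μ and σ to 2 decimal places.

For Normal(μ,σ), the p-quantile is μ + z_p·σ. Here z_{0.17} = -0.9542, z_{0.83} = 0.9542.
So 0.0368 = μ − 0.9542σ and 0.129 = μ + 0.9542σ.
Subtracting: σ = (0.129 − 0.0368)/(0.9542 − (-0.9542)) = 0.05.
Then μ = 0.0368 − (-0.9542)·0.05 = 0.08.

μ = 0.08, σ = 0.05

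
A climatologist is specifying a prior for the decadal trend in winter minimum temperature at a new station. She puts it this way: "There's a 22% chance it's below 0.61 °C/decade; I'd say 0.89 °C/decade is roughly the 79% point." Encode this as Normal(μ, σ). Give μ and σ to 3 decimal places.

μ = 0.747, σ = 0.177

The p-quantile of Normal(μ,σ) is μ + z_p·σ, with z_{0.22} = -0.7722 and z_{0.79} = 0.8064.
Eliminate σ: μ = (z₂·x₁ − z₁·x₂)/(z₂ − z₁) = (0.8064·0.61 − (-0.7722)·0.89)/1.579 = 0.747.
Then σ = (x₂ − x₁)/(z₂ − z₁) = (0.89 − 0.61)/1.579 = 0.177.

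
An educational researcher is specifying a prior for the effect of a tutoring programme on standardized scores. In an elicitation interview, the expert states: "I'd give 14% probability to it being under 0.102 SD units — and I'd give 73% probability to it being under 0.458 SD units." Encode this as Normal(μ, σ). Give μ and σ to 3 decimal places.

The p-quantile of Normal(μ,σ) is μ + z_p·σ, with z_{0.14} = -1.08 and z_{0.73} = 0.6128.
Eliminate σ: μ = (z₂·x₁ − z₁·x₂)/(z₂ − z₁) = (0.6128·0.102 − (-1.08)·0.458)/1.693 = 0.329.
Then σ = (x₂ − x₁)/(z₂ − z₁) = (0.458 − 0.102)/1.693 = 0.210.

μ = 0.329, σ = 0.210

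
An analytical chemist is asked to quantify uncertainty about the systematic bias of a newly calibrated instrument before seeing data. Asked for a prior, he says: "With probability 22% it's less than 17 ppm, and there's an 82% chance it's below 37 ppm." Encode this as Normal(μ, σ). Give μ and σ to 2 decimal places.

μ = 26.15, σ = 11.85

The p-quantile of Normal(μ,σ) is μ + z_p·σ, with z_{0.22} = -0.7722 and z_{0.82} = 0.9154.
Eliminate σ: μ = (z₂·x₁ − z₁·x₂)/(z₂ − z₁) = (0.9154·17 − (-0.7722)·37)/1.688 = 26.15.
Then σ = (x₂ − x₁)/(z₂ − z₁) = (37 − 17)/1.688 = 11.85.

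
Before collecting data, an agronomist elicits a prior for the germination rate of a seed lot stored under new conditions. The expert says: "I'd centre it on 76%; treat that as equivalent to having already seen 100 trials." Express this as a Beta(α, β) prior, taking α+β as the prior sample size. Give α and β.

Under the effective-sample-size interpretation, Beta(α, β) has prior mean α/(α+β) and prior sample size α+β.
So α+β = 100 and α/(α+β) = 0.76, giving α = 0.76·100 = 76 and β = 100 − 76 = 24.

α = 76, β = 24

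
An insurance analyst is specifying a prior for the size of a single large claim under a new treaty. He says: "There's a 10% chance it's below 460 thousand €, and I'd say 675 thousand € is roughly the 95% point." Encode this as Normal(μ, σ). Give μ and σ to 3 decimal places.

μ = 554.154, σ = 73.469

For Normal(μ,σ), the p-quantile is μ + z_p·σ. Here z_{0.1} = -1.282, z_{0.95} = 1.645.
So 460 = μ − 1.282σ and 675 = μ + 1.645σ.
Subtracting: σ = (675 − 460)/(1.645 − (-1.282)) = 73.469.
Then μ = 460 − (-1.282)·73.469 = 554.154.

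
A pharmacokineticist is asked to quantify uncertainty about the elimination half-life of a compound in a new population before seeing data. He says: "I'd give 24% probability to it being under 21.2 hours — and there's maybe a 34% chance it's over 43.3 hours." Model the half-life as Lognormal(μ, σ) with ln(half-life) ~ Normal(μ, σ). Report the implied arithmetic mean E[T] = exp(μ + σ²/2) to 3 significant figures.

If T ~ Lognormal(μ,σ) then ln T ~ Normal(μ,σ), so the p-quantile of ln T is μ + z_p·σ.
ln(21.2) = 3.054 and ln(43.3) = 3.768; z_{0.24} = -0.7063, z_{0.66} = 0.4125.
σ = (3.768 − 3.054)/(0.4125 − (-0.7063)) = 0.638.
μ = 3.054 − (-0.7063)·0.638 = 3.505.
E[T] = exp(μ + σ²/2) = exp(3.505 + 0.2037) = 40.8 hours.

E[T] ≈ 40.8 hours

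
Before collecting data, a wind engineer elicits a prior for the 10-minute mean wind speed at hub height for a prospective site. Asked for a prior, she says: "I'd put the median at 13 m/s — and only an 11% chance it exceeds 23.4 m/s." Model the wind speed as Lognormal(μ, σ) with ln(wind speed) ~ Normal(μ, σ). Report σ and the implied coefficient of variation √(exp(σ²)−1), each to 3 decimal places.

σ ≈ 0.479, CV ≈ 0.508

If T ~ Lognormal(μ,σ) then ln T ~ Normal(μ,σ), so the p-quantile of ln T is μ + z_p·σ.
ln(13) = 2.565 and ln(23.4) = 3.153; z_{0.5} = 0, z_{0.89} = 1.227.
σ = (3.153 − 2.565)/(1.227 − (0)) = 0.479.
μ = 2.565 − (0)·0.479 = 2.565.
CV = √(exp(σ²)−1) = √(exp(0.2297)−1) = 0.508.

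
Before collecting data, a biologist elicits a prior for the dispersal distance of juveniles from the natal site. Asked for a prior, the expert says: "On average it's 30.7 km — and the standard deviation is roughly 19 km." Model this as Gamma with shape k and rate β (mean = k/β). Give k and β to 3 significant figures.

k ≈ 2.61, β ≈ 0.085

For Gamma(k, rate β): mean = k/β, variance = k/β², so CV = 1/√k.
CV = SD/mean = 19/30.7 = 0.6189, hence k = 1/CV² = 2.61.
Then β = k/mean = 2.61/30.7 = 0.085.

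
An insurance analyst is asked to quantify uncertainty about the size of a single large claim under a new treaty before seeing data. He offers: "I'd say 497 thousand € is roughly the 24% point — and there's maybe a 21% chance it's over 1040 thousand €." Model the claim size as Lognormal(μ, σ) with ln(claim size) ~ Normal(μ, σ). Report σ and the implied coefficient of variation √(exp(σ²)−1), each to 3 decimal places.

σ ≈ 0.488, CV ≈ 0.519

If T ~ Lognormal(μ,σ) then ln T ~ Normal(μ,σ), so the p-quantile of ln T is μ + z_p·σ.
ln(497) = 6.209 and ln(1040) = 6.947; z_{0.24} = -0.7063, z_{0.79} = 0.8064.
σ = (6.947 − 6.209)/(0.8064 − (-0.7063)) = 0.488.
μ = 6.209 − (-0.7063)·0.488 = 6.553.
CV = √(exp(σ²)−1) = √(exp(0.2383)−1) = 0.519.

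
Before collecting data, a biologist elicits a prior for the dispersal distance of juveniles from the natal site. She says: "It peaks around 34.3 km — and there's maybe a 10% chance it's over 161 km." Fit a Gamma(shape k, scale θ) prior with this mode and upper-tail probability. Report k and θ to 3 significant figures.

Gamma(k,θ) with k>1 has mode (k−1)θ, so θ = 34.3/(k−1).
Need P(X < 161) = 0.9 with θ tied to k this way. Start at k = 2, θ = 34.3: P(X<161) ≈ 0.948.
Too high — lower k to spread out. Iterating converges to k ≈ 1.75.
Then θ = 34.3/(1.75−1) ≈ 45.9.

k ≈ 1.75, θ ≈ 45.9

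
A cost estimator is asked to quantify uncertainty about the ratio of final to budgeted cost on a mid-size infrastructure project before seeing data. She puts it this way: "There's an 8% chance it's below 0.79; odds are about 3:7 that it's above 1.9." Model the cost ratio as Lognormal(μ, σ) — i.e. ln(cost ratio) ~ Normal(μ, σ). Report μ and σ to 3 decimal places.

μ ≈ 0.403, σ ≈ 0.455

If T ~ Lognormal(μ,σ) then ln T ~ Normal(μ,σ), so the p-quantile of ln T is μ + z_p·σ.
ln(0.79) = -0.2357 and ln(1.9) = 0.6419; z_{0.08} = -1.405, z_{0.7} = 0.5244.
σ = (0.6419 − -0.2357)/(0.5244 − (-1.405)) = 0.455.
μ = -0.2357 − (-1.405)·0.455 = 0.403.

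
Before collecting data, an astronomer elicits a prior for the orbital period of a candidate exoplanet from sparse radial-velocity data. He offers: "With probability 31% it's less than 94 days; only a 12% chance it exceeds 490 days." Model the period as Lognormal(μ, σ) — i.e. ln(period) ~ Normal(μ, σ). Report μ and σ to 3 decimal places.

If T ~ Lognormal(μ,σ) then ln T ~ Normal(μ,σ), so the p-quantile of ln T is μ + z_p·σ.
ln(94) = 4.543 and ln(490) = 6.194; z_{0.31} = -0.4959, z_{0.88} = 1.175.
σ = (6.194 − 4.543)/(1.175 − (-0.4959)) = 0.988.
μ = 4.543 − (-0.4959)·0.988 = 5.033.

μ ≈ 5.033, σ ≈ 0.988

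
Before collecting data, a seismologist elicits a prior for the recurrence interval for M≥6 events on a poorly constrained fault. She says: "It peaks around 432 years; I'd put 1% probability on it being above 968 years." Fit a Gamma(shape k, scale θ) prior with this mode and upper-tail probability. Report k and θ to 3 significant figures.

k ≈ 8.38, θ ≈ 58.5

Gamma(k,θ) with k>1 has mode (k−1)θ, so θ = 432/(k−1).
Need P(X < 968) = 0.99 with θ tied to k this way. Start at k = 2, θ = 432: P(X<968) ≈ 0.655.
Too low — raise k to concentrate. Iterating converges to k ≈ 8.38.
Then θ = 432/(8.38−1) ≈ 58.5.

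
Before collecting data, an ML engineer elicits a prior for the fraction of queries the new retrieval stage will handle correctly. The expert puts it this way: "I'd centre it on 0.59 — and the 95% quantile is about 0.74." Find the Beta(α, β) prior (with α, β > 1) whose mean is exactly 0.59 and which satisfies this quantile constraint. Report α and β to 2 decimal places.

α ≈ 15.76, β ≈ 10.95

With mean 0.59 fixed, write α = 0.59s, β = 0.41s where s = α+β.
Need P(θ < 0.74) = 0.95 under Beta(0.59s, 0.41s). Normal approximation: (q−m)/√(m(1−m)/s) ≈ z_{0.95} = 1.64, so s ≈ 0.59·0.41·(1.64)²/(0.74−0.59)² = 29.1.
At s = 29.1: P(θ<0.74) ≈ 0.957. Adjusting to match 0.95 gives s ≈ 26.71.
So α = 0.59·26.71 ≈ 15.76, β = 0.41·26.71 ≈ 10.95.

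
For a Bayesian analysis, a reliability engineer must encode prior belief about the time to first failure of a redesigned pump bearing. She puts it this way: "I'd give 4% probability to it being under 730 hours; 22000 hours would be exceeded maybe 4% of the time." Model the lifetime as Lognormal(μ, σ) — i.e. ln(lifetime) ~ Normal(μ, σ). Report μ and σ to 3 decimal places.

If T ~ Lognormal(μ,σ) then ln T ~ Normal(μ,σ), so the p-quantile of ln T is μ + z_p·σ.
ln(730) = 6.593 and ln(22000) = 9.999; z_{0.04} = -1.751, z_{0.96} = 1.751.
σ = (9.999 − 6.593)/(1.751 − (-1.751)) = 0.973.
μ = 6.593 − (-1.751)·0.973 = 8.296.

μ ≈ 8.296, σ ≈ 0.973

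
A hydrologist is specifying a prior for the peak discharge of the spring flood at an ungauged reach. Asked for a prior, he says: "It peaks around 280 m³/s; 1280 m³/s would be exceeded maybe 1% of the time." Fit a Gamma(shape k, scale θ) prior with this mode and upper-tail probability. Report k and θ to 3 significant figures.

k ≈ 2.74, θ ≈ 161

Gamma(k,θ) with k>1 has mode (k−1)θ, so θ = 280/(k−1).
Need P(X < 1280) = 0.99 with θ tied to k this way. Start at k = 2, θ = 280: P(X<1280) ≈ 0.942.
Too low — raise k to concentrate. Iterating converges to k ≈ 2.74.
Then θ = 280/(2.74−1) ≈ 161.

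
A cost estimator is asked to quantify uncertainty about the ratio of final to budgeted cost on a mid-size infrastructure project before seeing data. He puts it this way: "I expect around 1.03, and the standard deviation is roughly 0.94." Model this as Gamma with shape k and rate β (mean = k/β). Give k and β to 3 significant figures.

For Gamma(k, rate β): mean = k/β, variance = k/β², so CV = 1/√k.
CV = SD/mean = 0.94/1.03 = 0.9126, hence k = 1/CV² = 1.2.
Then β = k/mean = 1.2/1.03 = 1.17.

k ≈ 1.2, β ≈ 1.17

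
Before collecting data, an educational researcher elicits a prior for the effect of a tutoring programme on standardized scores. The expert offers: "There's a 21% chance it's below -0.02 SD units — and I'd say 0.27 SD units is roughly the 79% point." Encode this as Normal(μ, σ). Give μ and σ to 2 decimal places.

μ = 0.13, σ = 0.18

For Normal(μ,σ), the p-quantile is μ + z_p·σ. Here z_{0.21} = -0.8064, z_{0.79} = 0.8064.
So -0.02 = μ − 0.8064σ and 0.27 = μ + 0.8064σ.
Subtracting: σ = (0.27 − -0.02)/(0.8064 − (-0.8064)) = 0.18.
Then μ = -0.02 − (-0.8064)·0.18 = 0.13.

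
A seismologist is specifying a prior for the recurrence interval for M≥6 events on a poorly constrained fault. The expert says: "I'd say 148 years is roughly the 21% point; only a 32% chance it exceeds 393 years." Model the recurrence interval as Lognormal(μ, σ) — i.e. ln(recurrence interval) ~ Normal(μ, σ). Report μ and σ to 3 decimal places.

If T ~ Lognormal(μ,σ) then ln T ~ Normal(μ,σ), so the p-quantile of ln T is μ + z_p·σ.
ln(148) = 4.997 and ln(393) = 5.974; z_{0.21} = -0.8064, z_{0.68} = 0.4677.
σ = (5.974 − 4.997)/(0.4677 − (-0.8064)) = 0.766.
μ = 4.997 − (-0.8064)·0.766 = 5.615.

μ ≈ 5.615, σ ≈ 0.766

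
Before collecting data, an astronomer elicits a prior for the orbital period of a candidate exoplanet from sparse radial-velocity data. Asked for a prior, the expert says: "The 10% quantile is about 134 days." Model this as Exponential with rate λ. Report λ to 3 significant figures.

λ ≈ 0.000786

P(T < 134.0) = 1 − e^(−λ·134.0) = 0.1, so λ = −ln(1−0.1)/134.0 = −ln(0.9)/134.0 = 0.000786.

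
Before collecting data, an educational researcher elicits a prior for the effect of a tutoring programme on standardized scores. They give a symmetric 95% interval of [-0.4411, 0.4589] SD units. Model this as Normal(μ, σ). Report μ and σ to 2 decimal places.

μ = 0.01, σ = 0.23

A symmetric 95% interval runs μ ± z·σ with z = 1.96.
Half-width = 0.45, so σ = 0.45/1.96 = 0.23.
μ is the interval midpoint, 0.01.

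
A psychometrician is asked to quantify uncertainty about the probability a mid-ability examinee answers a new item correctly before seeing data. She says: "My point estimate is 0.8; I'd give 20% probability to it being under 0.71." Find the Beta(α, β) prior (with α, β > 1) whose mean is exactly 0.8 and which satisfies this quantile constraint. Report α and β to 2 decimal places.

α ≈ 9.63, β ≈ 2.41

With mean 0.8 fixed, write α = 0.8s, β = 0.2s where s = α+β.
Need P(θ < 0.71) = 0.2 under Beta(0.8s, 0.2s). Normal approximation: (q−m)/√(m(1−m)/s) ≈ z_{0.2} = -0.842, so s ≈ 0.8·0.2·(-0.842)²/(0.71−0.8)² = 14.0.
At s = 14.0: P(θ<0.71) ≈ 0.187. Adjusting to match 0.2 gives s ≈ 12.04.
So α = 0.8·12.04 ≈ 9.63, β = 0.2·12.04 ≈ 2.41.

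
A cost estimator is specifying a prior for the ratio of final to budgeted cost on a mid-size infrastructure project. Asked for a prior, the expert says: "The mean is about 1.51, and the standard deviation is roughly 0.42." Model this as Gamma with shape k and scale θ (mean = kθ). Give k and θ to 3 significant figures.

k ≈ 12.9, θ ≈ 0.117

For Gamma(k, scale θ): mean = kθ, variance = kθ², so CV = 1/√k.
CV = SD/mean = 0.42/1.51 = 0.2781, hence k = 1/CV² = 12.9.
Then θ = mean/k = 1.51/12.9 = 0.117.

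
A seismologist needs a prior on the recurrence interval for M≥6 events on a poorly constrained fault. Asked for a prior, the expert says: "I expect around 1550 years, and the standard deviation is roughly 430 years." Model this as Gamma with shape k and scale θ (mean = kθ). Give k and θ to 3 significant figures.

k ≈ 13, θ ≈ 119

For Gamma(k, scale θ): mean = kθ, variance = kθ², so CV = 1/√k.
CV = SD/mean = 430/1550 = 0.2774, hence k = 1/CV² = 13.
Then θ = mean/k = 1550/13 = 119.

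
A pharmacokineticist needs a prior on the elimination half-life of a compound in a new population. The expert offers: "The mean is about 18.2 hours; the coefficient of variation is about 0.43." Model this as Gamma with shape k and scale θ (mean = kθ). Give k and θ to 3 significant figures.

For Gamma(k, scale θ): mean = kθ, variance = kθ², so CV = 1/√k.
CV = 0.43, hence k = 1/CV² = 5.41.
Then θ = mean/k = 18.2/5.41 = 3.37.

k ≈ 5.41, θ ≈ 3.37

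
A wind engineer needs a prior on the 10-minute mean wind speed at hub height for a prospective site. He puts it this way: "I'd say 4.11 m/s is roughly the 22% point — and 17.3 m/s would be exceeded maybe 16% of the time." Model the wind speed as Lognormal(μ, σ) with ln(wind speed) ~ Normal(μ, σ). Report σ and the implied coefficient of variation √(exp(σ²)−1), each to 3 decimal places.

If T ~ Lognormal(μ,σ) then ln T ~ Normal(μ,σ), so the p-quantile of ln T is μ + z_p·σ.
ln(4.11) = 1.413 and ln(17.3) = 2.851; z_{0.22} = -0.7722, z_{0.84} = 0.9945.
σ = (2.851 − 1.413)/(0.9945 − (-0.7722)) = 0.814.
μ = 1.413 − (-0.7722)·0.814 = 2.042.
CV = √(exp(σ²)−1) = √(exp(0.6619)−1) = 0.969.

σ ≈ 0.814, CV ≈ 0.969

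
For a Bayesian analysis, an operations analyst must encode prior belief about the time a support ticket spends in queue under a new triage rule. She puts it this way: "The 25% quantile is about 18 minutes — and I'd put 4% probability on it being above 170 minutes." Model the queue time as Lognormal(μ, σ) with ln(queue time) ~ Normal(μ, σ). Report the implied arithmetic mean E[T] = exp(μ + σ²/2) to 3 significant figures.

E[T] ≈ 51.6 minutes

If T ~ Lognormal(μ,σ) then ln T ~ Normal(μ,σ), so the p-quantile of ln T is μ + z_p·σ.
ln(18) = 2.89 and ln(170) = 5.136; z_{0.25} = -0.6745, z_{0.96} = 1.751.
σ = (5.136 − 2.89)/(1.751 − (-0.6745)) = 0.926.
μ = 2.89 − (-0.6745)·0.926 = 3.515.
E[T] = exp(μ + σ²/2) = exp(3.515 + 0.4286) = 51.6 minutes.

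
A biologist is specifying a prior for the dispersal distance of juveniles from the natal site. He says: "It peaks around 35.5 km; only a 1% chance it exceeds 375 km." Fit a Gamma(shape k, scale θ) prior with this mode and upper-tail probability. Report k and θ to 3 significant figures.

Gamma(k,θ) with k>1 has mode (k−1)θ, so θ = 35.5/(k−1).
Need P(X < 375) = 0.99 with θ tied to k this way. Start at k = 2, θ = 35.5: P(X<375) ≈ 1.000.
Too high — lower k to spread out. Iterating converges to k ≈ 1.55.
Then θ = 35.5/(1.55−1) ≈ 65.1.

k ≈ 1.55, θ ≈ 65.1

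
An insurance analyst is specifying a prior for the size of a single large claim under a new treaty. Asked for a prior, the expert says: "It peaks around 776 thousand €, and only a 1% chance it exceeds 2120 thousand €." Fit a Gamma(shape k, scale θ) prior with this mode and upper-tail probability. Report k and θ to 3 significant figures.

Gamma(k,θ) with k>1 has mode (k−1)θ, so θ = 776/(k−1).
Need P(X < 2120) = 0.99 with θ tied to k this way. Start at k = 2, θ = 776: P(X<2120) ≈ 0.757.
Too low — raise k to concentrate. Iterating converges to k ≈ 5.56.
Then θ = 776/(5.56−1) ≈ 170.

k ≈ 5.56, θ ≈ 170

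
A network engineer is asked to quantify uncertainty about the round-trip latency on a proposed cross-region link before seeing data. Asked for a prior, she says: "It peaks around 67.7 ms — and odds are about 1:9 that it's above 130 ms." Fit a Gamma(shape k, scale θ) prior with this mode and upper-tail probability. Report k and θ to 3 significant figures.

k ≈ 5.49, θ ≈ 15.1

Gamma(k,θ) with k>1 has mode (k−1)θ, so θ = 67.7/(k−1).
Need P(X < 130) = 0.9 with θ tied to k this way. Start at k = 2, θ = 67.7: P(X<130) ≈ 0.572.
Too low — raise k to concentrate. Iterating converges to k ≈ 5.49.
Then θ = 67.7/(5.49−1) ≈ 15.1.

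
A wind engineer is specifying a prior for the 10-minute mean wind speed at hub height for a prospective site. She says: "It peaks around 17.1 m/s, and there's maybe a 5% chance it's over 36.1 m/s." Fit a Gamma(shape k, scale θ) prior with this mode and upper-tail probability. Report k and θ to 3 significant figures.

k ≈ 5.94, θ ≈ 3.46

Gamma(k,θ) with k>1 has mode (k−1)θ, so θ = 17.1/(k−1).
Need P(X < 36.1) = 0.95 with θ tied to k this way. Start at k = 2, θ = 17.1: P(X<36.1) ≈ 0.623.
Too low — raise k to concentrate. Iterating converges to k ≈ 5.94.
Then θ = 17.1/(5.94−1) ≈ 3.46.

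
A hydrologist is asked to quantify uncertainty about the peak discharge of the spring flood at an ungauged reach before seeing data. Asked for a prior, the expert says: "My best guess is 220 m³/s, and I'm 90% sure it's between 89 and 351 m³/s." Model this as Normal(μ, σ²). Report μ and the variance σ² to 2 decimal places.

A symmetric 90% interval runs μ ± z·σ with z = 1.645.
Half-width = 131, so σ = 131/1.645 = 79.642 and σ² = 6342.90.
μ is the stated best guess, 220.00.

μ = 220.00, σ² = 6342.90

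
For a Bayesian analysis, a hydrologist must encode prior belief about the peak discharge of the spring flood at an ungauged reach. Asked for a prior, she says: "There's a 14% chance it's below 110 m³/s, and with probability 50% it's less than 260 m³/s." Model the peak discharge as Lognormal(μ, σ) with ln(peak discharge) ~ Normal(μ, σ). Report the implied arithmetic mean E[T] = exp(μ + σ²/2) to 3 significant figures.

If T ~ Lognormal(μ,σ) then ln T ~ Normal(μ,σ), so the p-quantile of ln T is μ + z_p·σ.
ln(110) = 4.7 and ln(260) = 5.561; z_{0.14} = -1.08, z_{0.5} = 0.
σ = (5.561 − 4.7)/(0 − (-1.08)) = 0.796.
μ = 4.7 − (-1.08)·0.796 = 5.561.
E[T] = exp(μ + σ²/2) = exp(5.561 + 0.3170) = 357 m³/s.

E[T] ≈ 357 m³/s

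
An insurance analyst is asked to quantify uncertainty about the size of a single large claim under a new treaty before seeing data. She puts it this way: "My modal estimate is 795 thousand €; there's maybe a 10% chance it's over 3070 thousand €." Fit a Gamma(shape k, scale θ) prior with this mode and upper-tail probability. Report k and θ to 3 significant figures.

Gamma(k,θ) with k>1 has mode (k−1)θ, so θ = 795/(k−1).
Need P(X < 3070) = 0.9 with θ tied to k this way. Start at k = 2, θ = 795: P(X<3070) ≈ 0.898.
Too low — raise k to concentrate. Iterating converges to k ≈ 2.01.
Then θ = 795/(2.01−1) ≈ 786.

k ≈ 2.01, θ ≈ 786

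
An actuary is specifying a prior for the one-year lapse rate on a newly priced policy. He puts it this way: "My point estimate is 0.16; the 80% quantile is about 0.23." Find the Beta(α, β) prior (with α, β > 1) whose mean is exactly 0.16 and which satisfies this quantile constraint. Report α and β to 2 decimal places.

With mean 0.16 fixed, write α = 0.16s, β = 0.84s where s = α+β.
Need P(θ < 0.23) = 0.8 under Beta(0.16s, 0.84s). Normal approximation: (q−m)/√(m(1−m)/s) ≈ z_{0.8} = 0.842, so s ≈ 0.16·0.84·(0.842)²/(0.23−0.16)² = 19.4.
At s = 19.4: P(θ<0.23) ≈ 0.814. Adjusting to match 0.8 gives s ≈ 16.39.
So α = 0.16·16.39 ≈ 2.62, β = 0.84·16.39 ≈ 13.76.

α ≈ 2.62, β ≈ 13.76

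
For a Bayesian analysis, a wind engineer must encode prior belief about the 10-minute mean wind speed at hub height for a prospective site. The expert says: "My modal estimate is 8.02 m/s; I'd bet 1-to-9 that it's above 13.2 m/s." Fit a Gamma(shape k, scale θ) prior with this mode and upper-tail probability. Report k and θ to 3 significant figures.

Gamma(k,θ) with k>1 has mode (k−1)θ, so θ = 8.02/(k−1).
Need P(X < 13.2) = 0.9 with θ tied to k this way. Start at k = 2, θ = 8.02: P(X<13.2) ≈ 0.490.
Too low — raise k to concentrate. Iterating converges to k ≈ 8.6.
Then θ = 8.02/(8.6−1) ≈ 1.06.

k ≈ 8.6, θ ≈ 1.06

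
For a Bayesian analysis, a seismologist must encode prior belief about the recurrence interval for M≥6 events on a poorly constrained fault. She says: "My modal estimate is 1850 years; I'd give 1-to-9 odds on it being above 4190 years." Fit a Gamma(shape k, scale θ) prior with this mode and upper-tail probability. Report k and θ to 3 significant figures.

Gamma(k,θ) with k>1 has mode (k−1)θ, so θ = 1850/(k−1).
Need P(X < 4190) = 0.9 with θ tied to k this way. Start at k = 2, θ = 1850: P(X<4190) ≈ 0.661.
Too low — raise k to concentrate. Iterating converges to k ≈ 3.88.
Then θ = 1850/(3.88−1) ≈ 643.

k ≈ 3.88, θ ≈ 643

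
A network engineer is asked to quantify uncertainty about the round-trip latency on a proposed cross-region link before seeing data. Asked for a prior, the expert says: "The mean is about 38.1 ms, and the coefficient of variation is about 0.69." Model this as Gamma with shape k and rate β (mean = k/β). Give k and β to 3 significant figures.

k ≈ 2.1, β ≈ 0.0551

For Gamma(k, rate β): mean = k/β, variance = k/β², so CV = 1/√k.
CV = 0.69, hence k = 1/CV² = 2.1.
Then β = k/mean = 2.1/38.1 = 0.0551.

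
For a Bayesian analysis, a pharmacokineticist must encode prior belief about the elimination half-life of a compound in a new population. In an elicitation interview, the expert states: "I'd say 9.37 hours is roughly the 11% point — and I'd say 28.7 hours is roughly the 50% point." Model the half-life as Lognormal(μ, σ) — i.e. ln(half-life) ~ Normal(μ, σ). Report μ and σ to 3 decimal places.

If T ~ Lognormal(μ,σ) then ln T ~ Normal(μ,σ), so the p-quantile of ln T is μ + z_p·σ.
ln(9.37) = 2.238 and ln(28.7) = 3.357; z_{0.11} = -1.227, z_{0.5} = 0.
σ = (3.357 − 2.238)/(0 − (-1.227)) = 0.913.
μ = 2.238 − (-1.227)·0.913 = 3.357.

μ ≈ 3.357, σ ≈ 0.913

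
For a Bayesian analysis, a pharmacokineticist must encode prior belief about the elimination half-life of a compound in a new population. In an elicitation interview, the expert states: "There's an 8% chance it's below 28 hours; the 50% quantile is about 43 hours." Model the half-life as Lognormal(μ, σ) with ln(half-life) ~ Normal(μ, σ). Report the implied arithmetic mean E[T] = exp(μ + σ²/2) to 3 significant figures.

E[T] ≈ 45.1 hours

If T ~ Lognormal(μ,σ) then ln T ~ Normal(μ,σ), so the p-quantile of ln T is μ + z_p·σ.
ln(28) = 3.332 and ln(43) = 3.761; z_{0.08} = -1.405, z_{0.5} = 0.
σ = (3.761 − 3.332)/(0 − (-1.405)) = 0.305.
μ = 3.332 − (-1.405)·0.305 = 3.761.
E[T] = exp(μ + σ²/2) = exp(3.761 + 0.0466) = 45.1 hours.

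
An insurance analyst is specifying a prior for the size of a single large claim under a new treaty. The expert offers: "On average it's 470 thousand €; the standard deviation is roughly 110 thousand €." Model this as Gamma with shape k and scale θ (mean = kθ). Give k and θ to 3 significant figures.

k ≈ 18.3, θ ≈ 25.7

For Gamma(k, scale θ): mean = kθ, variance = kθ², so CV = 1/√k.
CV = SD/mean = 110/470 = 0.234, hence k = 1/CV² = 18.3.
Then θ = mean/k = 470/18.3 = 25.7.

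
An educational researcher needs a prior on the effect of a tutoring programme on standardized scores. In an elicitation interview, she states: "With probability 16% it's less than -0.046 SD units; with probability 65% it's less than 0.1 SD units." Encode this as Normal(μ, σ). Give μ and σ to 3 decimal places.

The p-quantile of Normal(μ,σ) is μ + z_p·σ, with z_{0.16} = -0.9945 and z_{0.65} = 0.3853.
Eliminate σ: μ = (z₂·x₁ − z₁·x₂)/(z₂ − z₁) = (0.3853·-0.046 − (-0.9945)·0.1)/1.38 = 0.059.
Then σ = (x₂ − x₁)/(z₂ − z₁) = (0.1 − -0.046)/1.38 = 0.106.

μ = 0.059, σ = 0.106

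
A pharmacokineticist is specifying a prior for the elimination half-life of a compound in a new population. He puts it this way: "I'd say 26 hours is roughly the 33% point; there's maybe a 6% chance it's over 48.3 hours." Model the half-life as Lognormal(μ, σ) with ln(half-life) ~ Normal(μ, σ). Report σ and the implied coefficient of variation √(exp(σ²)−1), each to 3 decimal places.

If T ~ Lognormal(μ,σ) then ln T ~ Normal(μ,σ), so the p-quantile of ln T is μ + z_p·σ.
ln(26) = 3.258 and ln(48.3) = 3.877; z_{0.33} = -0.4399, z_{0.94} = 1.555.
σ = (3.877 − 3.258)/(1.555 − (-0.4399)) = 0.310.
μ = 3.258 − (-0.4399)·0.310 = 3.395.
CV = √(exp(σ²)−1) = √(exp(0.0964)−1) = 0.318.

σ ≈ 0.310, CV ≈ 0.318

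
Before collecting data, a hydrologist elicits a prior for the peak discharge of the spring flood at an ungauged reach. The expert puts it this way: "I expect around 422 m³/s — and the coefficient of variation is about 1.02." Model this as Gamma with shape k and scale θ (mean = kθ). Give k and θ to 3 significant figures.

k ≈ 0.961, θ ≈ 439

For Gamma(k, scale θ): mean = kθ, variance = kθ², so CV = 1/√k.
CV = 1.02, hence k = 1/CV² = 0.961.
Then θ = mean/k = 422/0.961 = 439.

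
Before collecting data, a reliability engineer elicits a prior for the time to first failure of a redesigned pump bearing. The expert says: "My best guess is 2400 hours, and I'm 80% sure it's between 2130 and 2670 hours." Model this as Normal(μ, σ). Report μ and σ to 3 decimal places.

A symmetric 80% interval runs μ ± z·σ with z = 1.282.
Half-width = 270, so σ = 270/1.282 = 210.682.
μ is the stated best guess, 2400.000.

μ = 2400.000, σ = 210.682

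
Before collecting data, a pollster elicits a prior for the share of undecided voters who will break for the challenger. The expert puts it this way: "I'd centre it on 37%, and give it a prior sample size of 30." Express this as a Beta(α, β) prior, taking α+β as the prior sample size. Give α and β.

Under the effective-sample-size interpretation, Beta(α, β) has prior mean α/(α+β) and prior sample size α+β.
So α+β = 30 and α/(α+β) = 0.37, giving α = 0.37·30 = 11.1 and β = 30 − 11.1 = 18.9.

α = 11.1, β = 18.9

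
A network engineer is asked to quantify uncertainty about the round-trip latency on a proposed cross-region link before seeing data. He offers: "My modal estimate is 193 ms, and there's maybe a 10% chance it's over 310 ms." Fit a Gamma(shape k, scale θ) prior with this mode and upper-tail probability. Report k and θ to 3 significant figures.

Gamma(k,θ) with k>1 has mode (k−1)θ, so θ = 193/(k−1).
Need P(X < 310) = 0.9 with θ tied to k this way. Start at k = 2, θ = 193: P(X<310) ≈ 0.477.
Too low — raise k to concentrate. Iterating converges to k ≈ 9.37.
Then θ = 193/(9.37−1) ≈ 23.1.

k ≈ 9.37, θ ≈ 23.1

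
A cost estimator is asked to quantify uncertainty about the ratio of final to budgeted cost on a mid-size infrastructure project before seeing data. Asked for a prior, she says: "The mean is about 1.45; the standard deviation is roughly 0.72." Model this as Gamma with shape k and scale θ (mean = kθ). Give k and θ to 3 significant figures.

For Gamma(k, scale θ): mean = kθ, variance = kθ², so CV = 1/√k.
CV = SD/mean = 0.72/1.45 = 0.4966, hence k = 1/CV² = 4.06.
Then θ = mean/k = 1.45/4.06 = 0.358.

k ≈ 4.06, θ ≈ 0.358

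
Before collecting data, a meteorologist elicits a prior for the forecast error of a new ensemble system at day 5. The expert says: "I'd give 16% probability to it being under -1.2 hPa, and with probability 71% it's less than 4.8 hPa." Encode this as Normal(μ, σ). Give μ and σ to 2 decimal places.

For Normal(μ,σ), the p-quantile is μ + z_p·σ. Here z_{0.16} = -0.9945, z_{0.71} = 0.5534.
So -1.2 = μ − 0.9945σ and 4.8 = μ + 0.5534σ.
Subtracting: σ = (4.8 − -1.2)/(0.5534 − (-0.9945)) = 3.88.
Then μ = -1.2 − (-0.9945)·3.88 = 2.65.

μ = 2.65, σ = 3.88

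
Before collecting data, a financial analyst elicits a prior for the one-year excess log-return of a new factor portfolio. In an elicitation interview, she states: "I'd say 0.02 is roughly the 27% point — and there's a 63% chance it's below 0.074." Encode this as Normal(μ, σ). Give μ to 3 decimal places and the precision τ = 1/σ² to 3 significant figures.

The p-quantile of Normal(μ,σ) is μ + z_p·σ, with z_{0.27} = -0.6128 and z_{0.63} = 0.3319.
Eliminate σ: μ = (z₂·x₁ − z₁·x₂)/(z₂ − z₁) = (0.3319·0.02 − (-0.6128)·0.074)/0.9447 = 0.055.
Then σ = (x₂ − x₁)/(z₂ − z₁) = (0.074 − 0.02)/0.9447 = 0.057.
Precision τ = 1/σ² = 1/0.05716² = 306.

μ = 0.055, τ = 306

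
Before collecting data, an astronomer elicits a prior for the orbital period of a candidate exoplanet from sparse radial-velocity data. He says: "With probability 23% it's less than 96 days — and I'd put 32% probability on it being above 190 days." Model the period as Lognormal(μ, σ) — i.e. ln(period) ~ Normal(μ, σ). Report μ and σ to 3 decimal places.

μ ≈ 4.982, σ ≈ 0.566

If T ~ Lognormal(μ,σ) then ln T ~ Normal(μ,σ), so the p-quantile of ln T is μ + z_p·σ.
ln(96) = 4.564 and ln(190) = 5.247; z_{0.23} = -0.7388, z_{0.68} = 0.4677.
σ = (5.247 − 4.564)/(0.4677 − (-0.7388)) = 0.566.
μ = 4.564 − (-0.7388)·0.566 = 4.982.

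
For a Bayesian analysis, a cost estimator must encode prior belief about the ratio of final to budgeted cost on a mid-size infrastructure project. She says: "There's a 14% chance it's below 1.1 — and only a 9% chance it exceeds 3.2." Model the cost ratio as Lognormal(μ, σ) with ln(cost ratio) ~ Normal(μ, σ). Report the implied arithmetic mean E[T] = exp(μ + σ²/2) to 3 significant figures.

E[T] ≈ 1.95

If T ~ Lognormal(μ,σ) then ln T ~ Normal(μ,σ), so the p-quantile of ln T is μ + z_p·σ.
ln(1.1) = 0.09531 and ln(3.2) = 1.163; z_{0.14} = -1.08, z_{0.91} = 1.341.
σ = (1.163 − 0.09531)/(1.341 − (-1.08)) = 0.441.
μ = 0.09531 − (-1.08)·0.441 = 0.572.
E[T] = exp(μ + σ²/2) = exp(0.572 + 0.0973) = 1.95.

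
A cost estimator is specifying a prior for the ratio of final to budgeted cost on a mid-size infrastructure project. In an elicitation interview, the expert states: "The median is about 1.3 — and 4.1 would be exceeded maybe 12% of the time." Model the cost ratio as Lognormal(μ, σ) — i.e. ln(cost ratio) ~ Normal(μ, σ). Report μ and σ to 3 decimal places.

If T ~ Lognormal(μ,σ) then ln T ~ Normal(μ,σ), so the p-quantile of ln T is μ + z_p·σ.
ln(1.3) = 0.2624 and ln(4.1) = 1.411; z_{0.5} = 0, z_{0.88} = 1.175.
σ = (1.411 − 0.2624)/(1.175 − (0)) = 0.978.
μ = 0.2624 − (0)·0.978 = 0.262.

μ ≈ 0.262, σ ≈ 0.978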